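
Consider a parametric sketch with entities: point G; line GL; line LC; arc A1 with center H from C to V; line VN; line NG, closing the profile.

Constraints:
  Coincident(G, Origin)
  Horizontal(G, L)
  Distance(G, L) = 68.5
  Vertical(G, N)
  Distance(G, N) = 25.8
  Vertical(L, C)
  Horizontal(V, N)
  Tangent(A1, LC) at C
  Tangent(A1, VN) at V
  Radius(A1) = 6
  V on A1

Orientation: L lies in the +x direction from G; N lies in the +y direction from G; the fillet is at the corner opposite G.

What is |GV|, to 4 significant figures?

67.62

The virtual corner opposite G is at (68.50, 25.80). A1 meets LC tangentially, so HC is at right angles to LC and A1 meets VN tangentially, so HV is at right angles to VN, with radius 6.0, so the center H sits 6.0 in from both sides at H = (62.50, 19.80). That places the tangent points at C = (68.50, 19.80) on LC and V = (62.50, 25.80) on VN. Then |GV| = |V − G| = 67.62.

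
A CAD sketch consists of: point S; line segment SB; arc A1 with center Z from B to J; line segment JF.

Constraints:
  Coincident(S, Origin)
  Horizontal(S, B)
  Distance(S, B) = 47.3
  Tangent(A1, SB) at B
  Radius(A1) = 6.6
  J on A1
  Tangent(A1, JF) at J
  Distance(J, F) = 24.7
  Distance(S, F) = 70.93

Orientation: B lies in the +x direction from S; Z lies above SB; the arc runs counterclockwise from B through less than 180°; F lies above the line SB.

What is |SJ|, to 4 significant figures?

52.69

S is at the origin; SB is horizontal with |SB| = 47.3 and B on the +x side, so B = (47.30, 0.000). Since A1 is tangent to SB there, ZB ⟂ SB, so Z = B + (0, 6.6) = (47.30, 6.600). Since ZJ ⟂ JF (tangency), |ZF| = √(6.6² + 24.7²) = 25.57 regardless of where J sits on A1. So F lies on both circle(S, 70.93) and circle(Z, 25.57); the above-SB intersection is F = (67.23, 22.62). J is the foot of the tangent from F: J = (52.62, 2.697).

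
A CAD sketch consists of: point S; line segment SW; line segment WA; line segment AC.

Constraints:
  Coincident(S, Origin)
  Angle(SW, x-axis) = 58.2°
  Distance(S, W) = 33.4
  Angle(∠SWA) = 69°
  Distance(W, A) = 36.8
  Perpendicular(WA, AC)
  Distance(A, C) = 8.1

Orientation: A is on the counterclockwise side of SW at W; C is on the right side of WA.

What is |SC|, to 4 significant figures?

46.47

S is at the origin; SW runs at 58.2° with length 33.4, so W = 33.4·(cos 58.2°, sin 58.2°) = (17.60, 28.39). ∠SWA = 69.0°, so WA runs at 58.2° + (180° − 69.0°) = 169.2° from the x-axis; with |WA| = 36.8, A = W + 36.8·(cos 169.2°, sin 169.2°) = (-18.55, 35.28). WA is perpendicular to AC; with |AC| = 8.1 on the right of WA, C = A + 8.1·(0.1874, 0.9823) = (-17.03, 43.24). Then |SC| = |C − S| = 46.47.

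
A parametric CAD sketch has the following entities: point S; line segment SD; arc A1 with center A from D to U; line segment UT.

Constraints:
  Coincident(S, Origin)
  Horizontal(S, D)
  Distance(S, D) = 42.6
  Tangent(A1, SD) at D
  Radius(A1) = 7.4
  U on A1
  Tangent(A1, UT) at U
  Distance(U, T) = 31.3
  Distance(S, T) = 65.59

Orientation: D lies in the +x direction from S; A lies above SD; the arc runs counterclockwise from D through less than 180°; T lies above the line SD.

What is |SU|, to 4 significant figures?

50.37

Checks: ∠(AD, DS) = 90.00° ✓; |AU| = 7.400 ✓; ∠(AU, UT) = 90.00° ✓; |UT| = 31.30 ✓; |ST| = 65.59 ✓.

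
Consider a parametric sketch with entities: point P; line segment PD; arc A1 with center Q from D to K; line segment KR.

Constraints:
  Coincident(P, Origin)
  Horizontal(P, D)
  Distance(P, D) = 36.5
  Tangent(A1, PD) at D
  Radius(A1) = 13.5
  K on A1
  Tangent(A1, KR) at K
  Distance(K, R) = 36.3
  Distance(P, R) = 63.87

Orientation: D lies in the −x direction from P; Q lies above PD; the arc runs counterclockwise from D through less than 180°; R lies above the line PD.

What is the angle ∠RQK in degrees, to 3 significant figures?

69.6°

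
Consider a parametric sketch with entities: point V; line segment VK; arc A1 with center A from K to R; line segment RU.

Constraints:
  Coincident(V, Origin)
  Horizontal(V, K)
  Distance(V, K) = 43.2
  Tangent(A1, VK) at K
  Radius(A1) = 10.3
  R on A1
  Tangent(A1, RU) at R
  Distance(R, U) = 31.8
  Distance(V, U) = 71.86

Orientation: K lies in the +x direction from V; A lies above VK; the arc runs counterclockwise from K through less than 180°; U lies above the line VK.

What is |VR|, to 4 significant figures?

53.83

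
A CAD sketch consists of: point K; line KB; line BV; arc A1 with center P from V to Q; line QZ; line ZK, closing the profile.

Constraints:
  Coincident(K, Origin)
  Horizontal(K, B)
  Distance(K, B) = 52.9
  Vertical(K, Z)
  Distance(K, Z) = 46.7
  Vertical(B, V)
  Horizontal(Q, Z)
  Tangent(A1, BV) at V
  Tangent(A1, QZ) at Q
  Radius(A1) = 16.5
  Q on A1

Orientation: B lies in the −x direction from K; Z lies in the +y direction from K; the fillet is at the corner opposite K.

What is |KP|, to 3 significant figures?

47.3

K is at the origin; K and B share the same y with |KB| = 52.9 and B on the −x side, so B = (-52.9, 0.00). KZ is vertical with |KZ| = 46.7 and Z on the +y side, so Z = (0.00, 46.7). The virtual corner opposite K is at (-52.9, 46.7). A1 meets BV tangentially, so PV is at right angles to BV and A1 meets QZ tangentially, so PQ is at right angles to QZ, with radius 16.5, so the center P sits 16.5 in from both sides at P = (-36.4, 30.2). Then |KP| = |P − K| = 47.3.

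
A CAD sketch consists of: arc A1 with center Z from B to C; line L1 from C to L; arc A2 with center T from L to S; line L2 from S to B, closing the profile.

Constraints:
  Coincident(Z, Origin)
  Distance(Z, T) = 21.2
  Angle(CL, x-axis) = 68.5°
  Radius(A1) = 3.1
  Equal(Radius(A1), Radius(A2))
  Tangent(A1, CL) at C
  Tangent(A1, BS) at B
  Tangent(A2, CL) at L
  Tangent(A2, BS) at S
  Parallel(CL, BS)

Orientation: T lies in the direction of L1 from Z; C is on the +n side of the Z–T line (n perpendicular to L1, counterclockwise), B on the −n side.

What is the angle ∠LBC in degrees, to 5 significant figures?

73.698°

The slot axis is L1's direction at 68.5°, so u = (cos 68.5°, sin 68.5°) = (0.36650, 0.93042) and n = (−sin 68.5°, cos 68.5°) = (-0.93042, 0.36650). Z is at the origin and T lies 21.2 along u from Z, so T = 21.2·u = (7.7698, 19.725). Tangency of A1 to both parallel lines with radius 3.1 puts C and B at Z ± 3.1·n: C = (-2.8843, 1.1362), B = (2.8843, -1.1362). Equal radii place L and S the same way about T: L = T + 3.1·n = (4.8855, 20.861), S = T − 3.1·n = (10.654, 18.589). Then cos ∠LBC = BL·BC / (|BL||BC|), giving 73.698°.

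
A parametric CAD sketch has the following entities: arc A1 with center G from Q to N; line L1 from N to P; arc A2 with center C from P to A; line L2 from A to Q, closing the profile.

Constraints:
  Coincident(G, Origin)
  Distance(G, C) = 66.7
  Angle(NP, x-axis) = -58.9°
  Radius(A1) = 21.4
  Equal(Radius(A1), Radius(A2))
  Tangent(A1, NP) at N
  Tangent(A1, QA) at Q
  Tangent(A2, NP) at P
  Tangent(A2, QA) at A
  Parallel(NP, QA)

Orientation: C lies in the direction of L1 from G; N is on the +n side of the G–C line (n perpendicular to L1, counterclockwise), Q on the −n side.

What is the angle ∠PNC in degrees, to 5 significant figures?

17.788°

Tangency of A1 to both parallel lines with radius 21.4 puts N and Q at G ± 21.4·n: N = (18.324, 11.054), Q = (-18.324, -11.054). Equal radii place P and A the same way about C: P = C + 21.4·n = (52.777, -46.059), A = C − 21.4·n = (16.129, -68.167). Then cos ∠PNC = NP·NC / (|NP||NC|), giving 17.788°.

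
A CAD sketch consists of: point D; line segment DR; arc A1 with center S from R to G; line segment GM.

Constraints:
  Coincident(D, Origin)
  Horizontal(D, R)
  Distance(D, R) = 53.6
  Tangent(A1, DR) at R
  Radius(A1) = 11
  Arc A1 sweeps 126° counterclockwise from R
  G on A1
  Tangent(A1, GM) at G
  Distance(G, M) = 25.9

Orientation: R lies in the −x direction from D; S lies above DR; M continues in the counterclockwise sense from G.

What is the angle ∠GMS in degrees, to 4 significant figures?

23.01°

On A1, R sits at bearing -90° from S; a 126° counterclockwise sweep puts G at bearing 36°, so G = S + 11.0·(cos 36°, sin 36°) = (-44.70, 17.47). The tangent condition forces SG to be normal to GM, so GM runs along (−sin 36°, cos 36°); with |GM| = 25.9, M = (-59.92, 38.42). Then cos ∠GMS = MG·MS / (|MG||MS|), giving 23.01°.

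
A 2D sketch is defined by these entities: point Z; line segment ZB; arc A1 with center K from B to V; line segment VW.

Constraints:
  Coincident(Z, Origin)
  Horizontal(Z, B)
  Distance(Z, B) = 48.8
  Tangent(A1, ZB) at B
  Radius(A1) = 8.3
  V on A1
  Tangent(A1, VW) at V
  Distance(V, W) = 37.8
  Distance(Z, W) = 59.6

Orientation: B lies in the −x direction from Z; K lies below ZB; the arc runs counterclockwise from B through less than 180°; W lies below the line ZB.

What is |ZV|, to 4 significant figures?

57.44

Checks: |KV| = 8.300 ✓; ∠(KV, VW) = 90.00° ✓; |VW| = 37.80 ✓; |ZW| = 59.60 ✓.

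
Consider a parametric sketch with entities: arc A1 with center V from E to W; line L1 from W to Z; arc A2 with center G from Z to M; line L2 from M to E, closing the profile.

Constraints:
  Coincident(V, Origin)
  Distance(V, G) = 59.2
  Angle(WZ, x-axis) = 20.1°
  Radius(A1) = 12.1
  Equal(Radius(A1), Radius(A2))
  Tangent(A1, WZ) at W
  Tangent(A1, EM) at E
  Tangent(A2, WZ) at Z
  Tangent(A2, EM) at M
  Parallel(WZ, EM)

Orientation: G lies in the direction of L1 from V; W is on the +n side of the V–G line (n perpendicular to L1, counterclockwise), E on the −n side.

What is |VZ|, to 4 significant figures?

60.42

The slot axis is L1's direction at 20.1°, so u = (cos 20.1°, sin 20.1°) = (0.9391, 0.3437) and n = (−sin 20.1°, cos 20.1°) = (-0.3437, 0.9391). V is at the origin and G lies 59.2 along u from V, so G = 59.2·u = (55.59, 20.34). Tangency of A1 to both parallel lines with radius 12.1 puts W and E at V ± 12.1·n: W = (-4.158, 11.36), E = (4.158, -11.36). Equal radii place Z and M the same way about G: Z = G + 12.1·n = (51.44, 31.71), M = G − 12.1·n = (59.75, 8.982). Then |VZ| = |Z − V| = 60.42.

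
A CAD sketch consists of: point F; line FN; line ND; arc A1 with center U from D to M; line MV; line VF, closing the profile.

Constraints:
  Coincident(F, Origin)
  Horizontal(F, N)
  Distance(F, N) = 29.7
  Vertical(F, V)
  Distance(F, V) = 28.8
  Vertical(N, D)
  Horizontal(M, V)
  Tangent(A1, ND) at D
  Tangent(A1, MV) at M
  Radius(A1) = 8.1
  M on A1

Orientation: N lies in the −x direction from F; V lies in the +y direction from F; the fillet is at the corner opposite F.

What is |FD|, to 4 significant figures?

36.20

F is at the origin; F and N share the same y with |FN| = 29.7 and N on the −x side, so N = (-29.70, 0.000). F and V share the same x with |FV| = 28.8 and V on the +y side, so V = (0.000, 28.80). The virtual corner opposite F is at (-29.70, 28.80). The tangent condition forces UD to be normal to ND and tangency of A1 to MV means the radius UM is perpendicular to MV, with radius 8.1, so the center U sits 8.1 in from both sides at U = (-21.60, 20.70). That places the tangent points at D = (-29.70, 20.70) on ND and M = (-21.60, 28.80) on MV. Then |FD| = |D − F| = 36.20.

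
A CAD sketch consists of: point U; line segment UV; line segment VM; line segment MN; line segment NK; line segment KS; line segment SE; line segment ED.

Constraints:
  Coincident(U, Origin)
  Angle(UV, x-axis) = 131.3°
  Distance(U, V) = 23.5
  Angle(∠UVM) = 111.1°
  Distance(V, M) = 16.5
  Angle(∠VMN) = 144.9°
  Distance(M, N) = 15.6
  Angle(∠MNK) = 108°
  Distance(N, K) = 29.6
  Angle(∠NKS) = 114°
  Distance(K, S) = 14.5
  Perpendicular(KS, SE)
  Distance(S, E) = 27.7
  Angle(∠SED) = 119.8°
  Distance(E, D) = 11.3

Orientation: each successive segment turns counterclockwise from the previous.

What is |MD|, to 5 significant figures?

6.6152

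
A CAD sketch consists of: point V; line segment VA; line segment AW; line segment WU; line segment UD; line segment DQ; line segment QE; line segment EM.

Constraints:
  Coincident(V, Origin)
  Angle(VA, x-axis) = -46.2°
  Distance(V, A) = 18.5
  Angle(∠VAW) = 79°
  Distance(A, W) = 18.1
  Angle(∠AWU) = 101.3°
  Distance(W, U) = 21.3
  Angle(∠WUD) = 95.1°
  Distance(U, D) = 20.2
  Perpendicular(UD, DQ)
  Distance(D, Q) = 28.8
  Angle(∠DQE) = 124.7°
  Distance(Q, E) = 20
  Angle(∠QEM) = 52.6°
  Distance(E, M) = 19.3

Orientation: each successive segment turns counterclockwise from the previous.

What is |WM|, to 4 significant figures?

6.567

V is at the origin; VA runs at -46.2° with length 18.5, so A = (12.80, -13.35). ∠VAW = 79.0° gives AW at 54.80° from the x-axis; with |AW| = 18.1, W = (23.24, 1.438). ∠AWU = 101.3° gives WU at 133.5° from the x-axis; with |WU| = 21.3, U = (8.576, 16.89). ∠WUD = 95.1° gives UD at -141.6° from the x-axis; with |UD| = 20.2, D = (-7.254, 4.341). UD is perpendicular to DQ, so DQ runs at -51.60°; with |DQ| = 28.8, Q = (10.63, -18.23). ∠DQE = 124.7° gives QE at 3.700° from the x-axis; with |QE| = 20.0, E = (30.59, -16.94). ∠QEM = 52.6° gives EM at 131.1° from the x-axis; with |EM| = 19.3, M = (17.91, -2.395). Then |WM| = |M − W| = 6.567.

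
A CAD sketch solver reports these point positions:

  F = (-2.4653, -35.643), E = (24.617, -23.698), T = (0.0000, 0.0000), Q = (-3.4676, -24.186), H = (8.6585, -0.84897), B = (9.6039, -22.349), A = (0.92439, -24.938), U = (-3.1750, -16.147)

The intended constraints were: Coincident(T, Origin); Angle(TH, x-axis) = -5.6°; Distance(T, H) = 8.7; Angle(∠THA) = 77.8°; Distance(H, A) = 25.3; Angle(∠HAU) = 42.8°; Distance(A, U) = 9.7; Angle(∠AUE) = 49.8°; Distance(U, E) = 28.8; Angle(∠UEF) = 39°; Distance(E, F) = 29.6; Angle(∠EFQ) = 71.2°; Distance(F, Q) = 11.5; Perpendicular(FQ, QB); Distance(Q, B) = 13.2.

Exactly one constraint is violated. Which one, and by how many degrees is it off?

Perpendicular(FQ, QB) — off by 3.00°.

T = (0.00, 0.00) ✓; TH at -5.600° ✓; |TH| = 8.700 ✓; ∠THA = 77.80° ✓; |HA| = 25.30 ✓; ∠HAU = 42.80° ✓; |AU| = 9.700 ✓; ∠AUE = 49.80° ✓; |UE| = 28.80 ✓; ∠UEF = 39.00° ✓; |EF| = 29.60 ✓; ∠EFQ = 71.20° ✓; |FQ| = 11.50 ✓; ∠(FQ, QB) = 87.00° ✗; |QB| = 13.20 ✓.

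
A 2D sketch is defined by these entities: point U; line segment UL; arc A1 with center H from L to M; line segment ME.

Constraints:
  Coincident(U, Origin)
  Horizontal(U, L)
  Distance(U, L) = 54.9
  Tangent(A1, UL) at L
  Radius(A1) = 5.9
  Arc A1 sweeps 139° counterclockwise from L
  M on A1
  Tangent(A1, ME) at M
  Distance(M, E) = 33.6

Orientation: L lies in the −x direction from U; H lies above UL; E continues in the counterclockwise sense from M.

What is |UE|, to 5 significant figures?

82.973

On A1, L sits at bearing -90° from H; a 139° counterclockwise sweep puts M at bearing 49°, so M = H + 5.9·(cos 49°, sin 49°) = (-51.029, 10.353). A1 meets ME tangentially, so HM is at right angles to ME, so ME runs along (−sin 49°, cos 49°); with |ME| = 33.6, E = (-76.387, 32.396). Then |UE| = |E − U| = 82.973.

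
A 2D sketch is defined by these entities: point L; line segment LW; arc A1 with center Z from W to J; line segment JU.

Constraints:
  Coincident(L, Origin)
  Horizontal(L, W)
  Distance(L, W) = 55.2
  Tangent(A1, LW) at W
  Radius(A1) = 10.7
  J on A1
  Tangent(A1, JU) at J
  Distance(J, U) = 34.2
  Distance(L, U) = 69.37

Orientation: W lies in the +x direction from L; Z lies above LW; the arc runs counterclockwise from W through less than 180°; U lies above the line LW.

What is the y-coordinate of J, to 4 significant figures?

14.90

Checks: |ZJ| = 10.70 ✓; ∠(ZJ, JU) = 90.00° ✓; |JU| = 34.20 ✓; |LU| = 69.37 ✓.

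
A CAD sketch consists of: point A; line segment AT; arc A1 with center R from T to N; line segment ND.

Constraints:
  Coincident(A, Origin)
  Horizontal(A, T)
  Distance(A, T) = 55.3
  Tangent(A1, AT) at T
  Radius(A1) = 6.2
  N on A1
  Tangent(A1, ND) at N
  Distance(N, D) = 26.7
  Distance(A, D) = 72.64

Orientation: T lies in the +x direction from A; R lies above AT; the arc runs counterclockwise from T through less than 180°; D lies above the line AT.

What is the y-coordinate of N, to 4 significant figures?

5.288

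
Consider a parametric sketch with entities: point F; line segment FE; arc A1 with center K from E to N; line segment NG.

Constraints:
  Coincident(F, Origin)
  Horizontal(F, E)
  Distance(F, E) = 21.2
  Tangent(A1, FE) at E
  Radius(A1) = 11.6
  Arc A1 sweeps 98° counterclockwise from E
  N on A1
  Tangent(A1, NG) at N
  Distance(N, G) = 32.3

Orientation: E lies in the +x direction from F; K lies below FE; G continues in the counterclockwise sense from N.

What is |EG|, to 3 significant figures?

45.7

F is at the origin; FE is horizontal with |FE| = 21.2 and E on the +x side, so E = (21.2, 0.00). The tangent condition forces KE to be normal to FE, so K = E + (0, -11.6) = (21.2, -11.6). On A1, E sits at bearing 90° from K; a 98° counterclockwise sweep puts N at bearing 188°, so N = K + 11.6·(cos 188°, sin 188°) = (9.71, -13.2). A1 meets NG tangentially, so KN is at right angles to NG, so NG runs along (−sin 188°, cos 188°); with |NG| = 32.3, G = (14.2, -45.2). Then |EG| = |G − E| = 45.7.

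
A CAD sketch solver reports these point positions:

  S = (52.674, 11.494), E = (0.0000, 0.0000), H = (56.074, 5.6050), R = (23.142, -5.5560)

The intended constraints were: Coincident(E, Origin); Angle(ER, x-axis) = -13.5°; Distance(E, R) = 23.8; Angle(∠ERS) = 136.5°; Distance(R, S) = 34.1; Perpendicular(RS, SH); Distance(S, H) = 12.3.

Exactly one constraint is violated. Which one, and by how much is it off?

Distance(S, H) = 12.3 — off by 5.50.

E = (0.00, 0.00) ✓; ER at -13.50° ✓; |ER| = 23.80 ✓; ∠ERS = 136.5° ✓; |RS| = 34.10 ✓; ∠(RS, SH) = 90.00° ✓; |SH| = 6.800 ✗.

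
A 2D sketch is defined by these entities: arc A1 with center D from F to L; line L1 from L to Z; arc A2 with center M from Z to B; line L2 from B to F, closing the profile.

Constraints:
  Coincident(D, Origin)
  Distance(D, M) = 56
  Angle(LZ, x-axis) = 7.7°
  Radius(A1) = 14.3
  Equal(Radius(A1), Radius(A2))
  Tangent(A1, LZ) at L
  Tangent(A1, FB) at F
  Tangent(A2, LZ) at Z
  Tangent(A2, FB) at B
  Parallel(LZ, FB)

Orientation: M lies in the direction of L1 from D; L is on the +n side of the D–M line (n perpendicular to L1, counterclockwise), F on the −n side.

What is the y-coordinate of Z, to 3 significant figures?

21.7

The slot axis is L1's direction at 7.7°, so u = (cos 7.7°, sin 7.7°) = (0.991, 0.134) and n = (−sin 7.7°, cos 7.7°) = (-0.134, 0.991). D is at the origin and M lies 56.0 along u from D, so M = 56.0·u = (55.5, 7.50). Tangency of A1 to both parallel lines with radius 14.3 puts L and F at D ± 14.3·n: L = (-1.92, 14.2), F = (1.92, -14.2). Equal radii place Z and B the same way about M: Z = M + 14.3·n = (53.6, 21.7), B = M − 14.3·n = (57.4, -6.67). So Z.y = 21.7.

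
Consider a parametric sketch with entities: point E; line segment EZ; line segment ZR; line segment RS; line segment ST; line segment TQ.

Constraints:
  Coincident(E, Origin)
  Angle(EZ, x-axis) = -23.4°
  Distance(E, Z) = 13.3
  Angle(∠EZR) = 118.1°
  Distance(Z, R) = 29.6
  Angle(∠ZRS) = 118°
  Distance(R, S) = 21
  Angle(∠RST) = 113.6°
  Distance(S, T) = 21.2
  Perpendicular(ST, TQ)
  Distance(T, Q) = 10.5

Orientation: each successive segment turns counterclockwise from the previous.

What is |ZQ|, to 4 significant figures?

33.85

∠RST = 113.6° gives ST at 166.9° from the x-axis; with |ST| = 21.2, T = (10.90, 38.60). The perpendicularity gives TQ at right angles to ST, so TQ runs at -103.1°; with |TQ| = 10.5, Q = (8.516, 28.37). Then |ZQ| = |Q − Z| = 33.85.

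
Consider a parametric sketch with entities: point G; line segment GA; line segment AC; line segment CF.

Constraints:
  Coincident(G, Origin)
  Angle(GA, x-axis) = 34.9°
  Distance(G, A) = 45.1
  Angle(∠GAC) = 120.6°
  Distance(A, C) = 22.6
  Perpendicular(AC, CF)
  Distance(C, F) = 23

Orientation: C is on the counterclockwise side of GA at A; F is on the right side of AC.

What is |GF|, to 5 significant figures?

76.793

G is at the origin; GA runs at 34.9° with length 45.1, so A = 45.1·(cos 34.9°, sin 34.9°) = (36.989, 25.804). ∠GAC = 120.6°, so AC runs at 34.9° + (180° − 120.6°) = 94.300° from the x-axis; with |AC| = 22.6, C = A + 22.6·(cos 94.300°, sin 94.300°) = (35.294, 48.340). AC is perpendicular to CF; with |CF| = 23.0 on the right of AC, F = C + 23.0·(0.99719, 0.074979) = (58.230, 50.065). Then |GF| = |F − G| = 76.793.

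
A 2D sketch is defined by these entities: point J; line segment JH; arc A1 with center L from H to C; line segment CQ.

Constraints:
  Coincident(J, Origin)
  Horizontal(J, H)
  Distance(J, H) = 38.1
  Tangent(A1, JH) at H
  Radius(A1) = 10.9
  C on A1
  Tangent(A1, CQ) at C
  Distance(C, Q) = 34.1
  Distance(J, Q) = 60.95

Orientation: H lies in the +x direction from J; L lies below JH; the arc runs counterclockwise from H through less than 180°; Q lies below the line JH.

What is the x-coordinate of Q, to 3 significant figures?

39.2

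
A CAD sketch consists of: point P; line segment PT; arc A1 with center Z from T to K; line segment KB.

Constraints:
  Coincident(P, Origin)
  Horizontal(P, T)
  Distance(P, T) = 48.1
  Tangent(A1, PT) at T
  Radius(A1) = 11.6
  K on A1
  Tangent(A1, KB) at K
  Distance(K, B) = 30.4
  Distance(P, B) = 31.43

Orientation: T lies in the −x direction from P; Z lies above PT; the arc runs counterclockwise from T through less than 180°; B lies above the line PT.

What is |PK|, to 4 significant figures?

39.93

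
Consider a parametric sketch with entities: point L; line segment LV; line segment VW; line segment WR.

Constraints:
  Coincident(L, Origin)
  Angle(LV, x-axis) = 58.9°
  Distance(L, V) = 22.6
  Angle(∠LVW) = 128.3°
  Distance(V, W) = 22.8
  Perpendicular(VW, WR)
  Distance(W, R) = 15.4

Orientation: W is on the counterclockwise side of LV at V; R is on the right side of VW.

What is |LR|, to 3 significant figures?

49.5

∠LVW = 128.3°, so VW runs at 58.9° + (180° − 128.3°) = 111° from the x-axis; with |VW| = 22.8, W = V + 22.8·(cos 111°, sin 111°) = (3.65, 40.7). The perpendicularity gives WR at right angles to VW; with |WR| = 15.4 on the right of VW, R = W + 15.4·(0.936, 0.352) = (18.1, 46.1). Then |LR| = |R − L| = 49.5.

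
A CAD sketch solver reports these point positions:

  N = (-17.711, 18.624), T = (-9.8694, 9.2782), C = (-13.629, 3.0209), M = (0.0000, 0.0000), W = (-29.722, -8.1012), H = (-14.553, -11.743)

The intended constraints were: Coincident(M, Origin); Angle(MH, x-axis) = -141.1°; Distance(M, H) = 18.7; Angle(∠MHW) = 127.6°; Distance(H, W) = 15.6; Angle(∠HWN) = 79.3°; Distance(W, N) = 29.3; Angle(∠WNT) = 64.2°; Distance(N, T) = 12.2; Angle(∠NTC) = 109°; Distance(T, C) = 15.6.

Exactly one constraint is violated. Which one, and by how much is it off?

Distance(T, C) = 15.6 — off by 8.30.

M = (0.00, 0.00) ✓; MH at -141.1° ✓; |MH| = 18.70 ✓; ∠MHW = 127.6° ✓; |HW| = 15.60 ✓; ∠HWN = 79.30° ✓; |WN| = 29.30 ✓; ∠WNT = 64.20° ✓; |NT| = 12.20 ✓; ∠NTC = 109.0° ✓; |TC| = 7.300 ✗.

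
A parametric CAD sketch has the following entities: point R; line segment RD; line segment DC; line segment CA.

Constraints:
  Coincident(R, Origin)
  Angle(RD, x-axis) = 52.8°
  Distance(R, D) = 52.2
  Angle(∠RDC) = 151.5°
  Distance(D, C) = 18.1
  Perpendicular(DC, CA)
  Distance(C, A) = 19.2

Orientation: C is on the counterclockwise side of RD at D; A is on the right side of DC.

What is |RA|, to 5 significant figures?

77.706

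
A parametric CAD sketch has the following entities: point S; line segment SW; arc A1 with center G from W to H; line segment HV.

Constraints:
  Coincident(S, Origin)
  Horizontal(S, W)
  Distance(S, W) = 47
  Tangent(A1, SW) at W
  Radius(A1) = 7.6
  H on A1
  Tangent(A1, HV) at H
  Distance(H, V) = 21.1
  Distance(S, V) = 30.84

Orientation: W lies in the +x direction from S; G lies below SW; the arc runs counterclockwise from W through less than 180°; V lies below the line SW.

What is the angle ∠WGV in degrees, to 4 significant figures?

112.4°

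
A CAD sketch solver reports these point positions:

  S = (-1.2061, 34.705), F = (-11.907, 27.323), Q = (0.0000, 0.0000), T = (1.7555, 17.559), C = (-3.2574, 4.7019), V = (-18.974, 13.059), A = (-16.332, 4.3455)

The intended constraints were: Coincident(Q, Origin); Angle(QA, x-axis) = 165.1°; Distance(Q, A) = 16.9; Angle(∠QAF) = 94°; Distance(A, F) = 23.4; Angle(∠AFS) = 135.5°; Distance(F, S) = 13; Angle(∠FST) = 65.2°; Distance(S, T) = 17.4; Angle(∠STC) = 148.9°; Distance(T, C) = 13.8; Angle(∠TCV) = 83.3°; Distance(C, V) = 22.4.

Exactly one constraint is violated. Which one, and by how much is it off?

Distance(C, V) = 22.4 — off by 4.60.

Q = (0.00, 0.00) ✓; QA at 165.1° ✓; |QA| = 16.90 ✓; ∠QAF = 94.00° ✓; |AF| = 23.40 ✓; ∠AFS = 135.5° ✓; |FS| = 13.00 ✓; ∠FST = 65.20° ✓; |ST| = 17.40 ✓; ∠STC = 148.9° ✓; |TC| = 13.80 ✓; ∠TCV = 83.30° ✓; |CV| = 17.80 ✗.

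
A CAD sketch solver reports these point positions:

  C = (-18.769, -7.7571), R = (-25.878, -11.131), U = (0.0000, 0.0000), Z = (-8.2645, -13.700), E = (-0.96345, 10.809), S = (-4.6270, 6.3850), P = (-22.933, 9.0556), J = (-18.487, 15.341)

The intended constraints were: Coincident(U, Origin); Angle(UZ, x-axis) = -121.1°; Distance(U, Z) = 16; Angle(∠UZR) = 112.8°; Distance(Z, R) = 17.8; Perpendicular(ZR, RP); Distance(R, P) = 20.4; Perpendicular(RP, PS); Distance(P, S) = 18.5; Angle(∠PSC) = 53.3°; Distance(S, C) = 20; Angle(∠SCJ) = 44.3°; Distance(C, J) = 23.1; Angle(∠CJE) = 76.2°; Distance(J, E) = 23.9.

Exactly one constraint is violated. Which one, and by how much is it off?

Distance(J, E) = 23.9 — off by 5.80.

U = (0.00, 0.00) ✓; UZ at -121.1° ✓; |UZ| = 16.00 ✓; ∠UZR = 112.8° ✓; |ZR| = 17.80 ✓; ∠(ZR, RP) = 90.00° ✓; |RP| = 20.40 ✓; ∠(RP, PS) = 90.00° ✓; |PS| = 18.50 ✓; ∠PSC = 53.30° ✓; |SC| = 20.00 ✓; ∠SCJ = 44.30° ✓; |CJ| = 23.10 ✓; ∠CJE = 76.20° ✓; |JE| = 18.10 ✗.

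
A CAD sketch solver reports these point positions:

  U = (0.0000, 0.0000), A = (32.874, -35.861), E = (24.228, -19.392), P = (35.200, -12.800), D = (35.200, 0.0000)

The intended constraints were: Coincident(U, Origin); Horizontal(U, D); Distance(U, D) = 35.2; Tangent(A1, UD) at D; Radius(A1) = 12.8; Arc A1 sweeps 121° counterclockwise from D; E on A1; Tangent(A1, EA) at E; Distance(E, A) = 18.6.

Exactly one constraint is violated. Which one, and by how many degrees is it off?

Tangent(A1, EA) at E — off by 3.30°.

U = (0.00, 0.00) ✓; U.y = 0.00, D.y = 0.00 ✓; |UD| = 35.20 ✓; ∠(PD, DU) = 90.00° ✓; |PD| = 12.80 ✓; bearing(P→E) − bearing(P→D) = 121.0° ✓; |PE| = 12.80 ✓; ∠(PE, EA) = 93.30° ✗; |EA| = 18.60 ✓.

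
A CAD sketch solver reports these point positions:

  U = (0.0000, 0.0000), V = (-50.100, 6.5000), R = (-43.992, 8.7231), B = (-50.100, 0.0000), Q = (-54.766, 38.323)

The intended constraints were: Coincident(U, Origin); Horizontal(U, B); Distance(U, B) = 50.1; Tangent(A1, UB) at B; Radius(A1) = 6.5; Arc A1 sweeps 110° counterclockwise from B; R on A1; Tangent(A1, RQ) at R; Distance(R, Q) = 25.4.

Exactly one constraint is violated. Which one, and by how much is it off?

Distance(R, Q) = 25.4 — off by 6.10.

U = (0.00, 0.00) ✓; U.y = 0.00, B.y = 0.00 ✓; |UB| = 50.10 ✓; ∠(VB, BU) = 90.00° ✓; |VB| = 6.500 ✓; bearing(V→R) − bearing(V→B) = 110.0° ✓; |VR| = 6.500 ✓; ∠(VR, RQ) = 90.00° ✓; |RQ| = 31.50 ✗.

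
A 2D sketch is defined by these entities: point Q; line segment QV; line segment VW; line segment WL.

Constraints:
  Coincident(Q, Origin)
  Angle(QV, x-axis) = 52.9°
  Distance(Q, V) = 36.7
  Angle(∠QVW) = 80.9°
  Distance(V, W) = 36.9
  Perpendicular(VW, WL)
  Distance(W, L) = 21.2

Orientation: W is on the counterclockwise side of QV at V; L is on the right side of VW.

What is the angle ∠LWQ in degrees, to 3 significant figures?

139°

Q is at the origin; QV runs at 52.9° with length 36.7, so V = 36.7·(cos 52.9°, sin 52.9°) = (22.1, 29.3). ∠QVW = 80.9°, so VW runs at 52.9° + (180° − 80.9°) = 152° from the x-axis; with |VW| = 36.9, W = V + 36.9·(cos 152°, sin 152°) = (-10.4, 46.6). The perpendicularity gives WL at right angles to VW; with |WL| = 21.2 on the right of VW, L = W + 21.2·(0.469, 0.883) = (-0.490, 65.3). Then cos ∠LWQ = WL·WQ / (|WL||WQ|), giving 139°.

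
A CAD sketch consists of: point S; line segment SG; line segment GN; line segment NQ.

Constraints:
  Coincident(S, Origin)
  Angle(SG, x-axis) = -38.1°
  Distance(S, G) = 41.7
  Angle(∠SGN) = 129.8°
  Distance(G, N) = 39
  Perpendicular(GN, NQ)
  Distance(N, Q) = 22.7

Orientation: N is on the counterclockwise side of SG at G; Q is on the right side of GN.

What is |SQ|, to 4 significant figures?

85.51

S is at the origin; SG runs at -38.1° with length 41.7, so G = 41.7·(cos -38.1°, sin -38.1°) = (32.82, -25.73). ∠SGN = 129.8°, so GN runs at -38.1° + (180° − 129.8°) = 12.10° from the x-axis; with |GN| = 39.0, N = G + 39.0·(cos 12.10°, sin 12.10°) = (70.95, -17.56). GN is perpendicular to NQ; with |NQ| = 22.7 on the right of GN, Q = N + 22.7·(0.2096, -0.9778) = (75.71, -39.75). Then |SQ| = |Q − S| = 85.51.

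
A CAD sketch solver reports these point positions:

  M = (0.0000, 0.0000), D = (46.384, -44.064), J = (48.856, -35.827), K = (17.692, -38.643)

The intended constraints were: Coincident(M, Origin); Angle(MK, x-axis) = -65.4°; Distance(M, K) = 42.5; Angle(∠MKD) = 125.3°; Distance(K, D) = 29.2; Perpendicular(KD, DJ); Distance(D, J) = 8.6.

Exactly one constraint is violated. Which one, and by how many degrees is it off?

Perpendicular(KD, DJ) — off by 6.01°.

M = (0.00, 0.00) ✓; MK at -65.40° ✓; |MK| = 42.50 ✓; ∠MKD = 125.3° ✓; |KD| = 29.20 ✓; ∠(KD, DJ) = 83.99° ✗; |DJ| = 8.600 ✓.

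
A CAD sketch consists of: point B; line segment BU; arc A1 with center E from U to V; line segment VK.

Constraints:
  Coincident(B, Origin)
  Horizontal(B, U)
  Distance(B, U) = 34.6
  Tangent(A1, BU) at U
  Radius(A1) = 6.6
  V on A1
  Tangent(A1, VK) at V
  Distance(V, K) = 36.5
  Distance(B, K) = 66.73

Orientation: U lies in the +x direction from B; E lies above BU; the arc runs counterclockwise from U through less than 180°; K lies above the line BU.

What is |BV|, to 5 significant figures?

40.840

Checks: |EV| = 6.600 ✓; ∠(EV, VK) = 90.00° ✓; |VK| = 36.50 ✓; |BK| = 66.73 ✓.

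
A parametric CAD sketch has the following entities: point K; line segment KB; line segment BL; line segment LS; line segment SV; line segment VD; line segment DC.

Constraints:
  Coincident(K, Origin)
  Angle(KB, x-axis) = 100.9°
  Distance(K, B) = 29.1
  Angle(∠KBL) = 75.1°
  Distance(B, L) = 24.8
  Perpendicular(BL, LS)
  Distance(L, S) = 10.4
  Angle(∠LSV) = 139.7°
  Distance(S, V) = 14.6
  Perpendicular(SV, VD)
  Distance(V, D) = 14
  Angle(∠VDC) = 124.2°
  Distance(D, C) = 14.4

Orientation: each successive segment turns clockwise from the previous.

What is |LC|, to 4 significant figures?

18.68

K is at the origin; KB runs at 100.9° with length 29.1, so B = (-5.503, 28.57). ∠KBL = 75.1° gives BL at -4.000° from the x-axis; with |BL| = 24.8, L = (19.24, 26.85). BL ⟂ LS, so LS runs at -94.00°; with |LS| = 10.4, S = (18.51, 16.47). ∠LSV = 139.7° gives SV at -134.3° from the x-axis; with |SV| = 14.6, V = (8.315, 6.021). SV ⟂ VD, so VD runs at 135.7°; with |VD| = 14.0, D = (-1.705, 15.80). ∠VDC = 124.2° gives DC at 79.90° from the x-axis; with |DC| = 14.4, C = (0.8202, 29.98). Then |LC| = |C − L| = 18.68.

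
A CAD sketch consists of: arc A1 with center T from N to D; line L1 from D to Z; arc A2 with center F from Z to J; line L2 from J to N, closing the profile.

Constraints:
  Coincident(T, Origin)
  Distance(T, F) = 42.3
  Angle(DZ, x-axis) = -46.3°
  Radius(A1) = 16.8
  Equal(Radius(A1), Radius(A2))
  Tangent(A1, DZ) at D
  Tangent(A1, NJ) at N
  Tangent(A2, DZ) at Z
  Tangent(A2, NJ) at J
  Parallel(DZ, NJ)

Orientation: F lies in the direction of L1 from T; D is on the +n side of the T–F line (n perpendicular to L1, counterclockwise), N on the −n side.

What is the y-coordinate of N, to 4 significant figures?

-11.61

The slot axis is L1's direction at -46.3°, so u = (cos -46.3°, sin -46.3°) = (0.6909, -0.7230) and n = (−sin -46.3°, cos -46.3°) = (0.7230, 0.6909). T is at the origin and F lies 42.3 along u from T, so F = 42.3·u = (29.22, -30.58). Tangency of A1 to both parallel lines with radius 16.8 puts D and N at T ± 16.8·n: D = (12.15, 11.61), N = (-12.15, -11.61). So N.y = -11.61.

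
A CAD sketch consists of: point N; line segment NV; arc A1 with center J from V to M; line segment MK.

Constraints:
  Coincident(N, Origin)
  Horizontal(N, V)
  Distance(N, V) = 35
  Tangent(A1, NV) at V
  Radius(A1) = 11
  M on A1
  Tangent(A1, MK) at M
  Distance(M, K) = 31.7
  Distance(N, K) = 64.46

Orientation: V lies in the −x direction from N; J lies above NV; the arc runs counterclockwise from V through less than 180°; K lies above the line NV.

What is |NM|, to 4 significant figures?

33.04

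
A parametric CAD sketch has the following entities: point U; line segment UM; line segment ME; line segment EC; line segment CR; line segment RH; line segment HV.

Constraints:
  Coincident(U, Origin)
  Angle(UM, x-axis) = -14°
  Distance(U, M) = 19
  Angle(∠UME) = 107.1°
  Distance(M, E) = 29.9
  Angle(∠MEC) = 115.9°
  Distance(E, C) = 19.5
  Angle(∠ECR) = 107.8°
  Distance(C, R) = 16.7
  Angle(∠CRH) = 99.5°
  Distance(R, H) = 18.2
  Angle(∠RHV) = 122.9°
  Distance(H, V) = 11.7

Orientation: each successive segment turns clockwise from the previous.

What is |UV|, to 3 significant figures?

21.6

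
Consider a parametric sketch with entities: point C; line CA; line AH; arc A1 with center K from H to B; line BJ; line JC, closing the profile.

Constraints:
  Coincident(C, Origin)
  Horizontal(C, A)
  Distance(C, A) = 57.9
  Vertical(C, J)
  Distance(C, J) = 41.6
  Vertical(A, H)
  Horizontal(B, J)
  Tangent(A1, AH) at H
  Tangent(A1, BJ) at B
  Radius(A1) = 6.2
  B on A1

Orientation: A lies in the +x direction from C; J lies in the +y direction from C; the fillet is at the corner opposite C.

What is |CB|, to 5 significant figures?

66.358

The virtual corner opposite C is at (57.900, 41.600). A1 meets AH tangentially, so KH is at right angles to AH and since A1 is tangent to BJ there, KB ⟂ BJ, with radius 6.2, so the center K sits 6.2 in from both sides at K = (51.700, 35.400). That places the tangent points at H = (57.900, 35.400) on AH and B = (51.700, 41.600) on BJ. Then |CB| = |B − C| = 66.358.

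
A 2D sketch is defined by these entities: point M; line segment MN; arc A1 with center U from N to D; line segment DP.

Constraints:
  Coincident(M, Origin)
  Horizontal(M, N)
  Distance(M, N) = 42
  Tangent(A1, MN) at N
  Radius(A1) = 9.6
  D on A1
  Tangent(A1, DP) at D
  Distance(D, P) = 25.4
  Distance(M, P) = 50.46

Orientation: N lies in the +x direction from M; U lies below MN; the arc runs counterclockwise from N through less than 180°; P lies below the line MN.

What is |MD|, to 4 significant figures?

34.19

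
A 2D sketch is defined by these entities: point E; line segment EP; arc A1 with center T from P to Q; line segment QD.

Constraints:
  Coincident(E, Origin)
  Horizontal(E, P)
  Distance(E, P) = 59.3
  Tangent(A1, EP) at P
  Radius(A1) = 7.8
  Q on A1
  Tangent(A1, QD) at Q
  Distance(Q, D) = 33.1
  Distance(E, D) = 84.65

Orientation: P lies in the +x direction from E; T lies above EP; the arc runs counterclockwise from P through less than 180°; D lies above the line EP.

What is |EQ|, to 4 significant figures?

67.04

E is at the origin; EP is horizontal with |EP| = 59.3 and P on the +x side, so P = (59.30, 0.000). Since A1 is tangent to EP there, TP ⟂ EP, so T = P + (0, 7.8) = (59.30, 7.800). Since TQ ⟂ QD (tangency), |TD| = √(7.8² + 33.1²) = 34.01 regardless of where Q sits on A1. So D lies on both circle(E, 84.65) and circle(T, 34.01); the above-EP intersection is D = (75.90, 37.48). Q is the foot of the tangent from D: Q = (66.80, 5.655).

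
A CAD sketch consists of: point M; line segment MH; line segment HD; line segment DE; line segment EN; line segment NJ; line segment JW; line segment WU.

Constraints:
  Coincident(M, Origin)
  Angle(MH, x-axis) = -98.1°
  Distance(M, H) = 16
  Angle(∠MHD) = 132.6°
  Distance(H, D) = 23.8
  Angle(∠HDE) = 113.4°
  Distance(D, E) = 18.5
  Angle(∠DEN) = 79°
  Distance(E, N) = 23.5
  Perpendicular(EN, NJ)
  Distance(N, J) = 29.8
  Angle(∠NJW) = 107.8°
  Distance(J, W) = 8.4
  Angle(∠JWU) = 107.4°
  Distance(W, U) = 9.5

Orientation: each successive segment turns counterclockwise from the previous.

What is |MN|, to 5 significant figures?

21.610

∠HDE = 113.4° gives DE at 15.900° from the x-axis; with |DE| = 18.5, E = (30.612, -29.190). ∠DEN = 79.0° gives EN at 116.90° from the x-axis; with |EN| = 23.5, N = (19.980, -8.2323). Then |MN| = |N − M| = 21.610.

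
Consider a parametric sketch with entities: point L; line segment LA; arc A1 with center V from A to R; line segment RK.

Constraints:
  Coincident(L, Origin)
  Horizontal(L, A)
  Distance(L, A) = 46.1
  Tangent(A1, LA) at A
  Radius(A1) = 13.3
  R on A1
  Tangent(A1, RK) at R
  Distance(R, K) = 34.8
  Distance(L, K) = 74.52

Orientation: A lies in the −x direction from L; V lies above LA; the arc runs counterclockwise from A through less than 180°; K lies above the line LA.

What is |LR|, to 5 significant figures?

41.219

Checks: |VA| = 13.30 ✓; |VR| = 13.30 ✓; ∠(VR, RK) = 90.00° ✓; |RK| = 34.80 ✓; |LK| = 74.52 ✓.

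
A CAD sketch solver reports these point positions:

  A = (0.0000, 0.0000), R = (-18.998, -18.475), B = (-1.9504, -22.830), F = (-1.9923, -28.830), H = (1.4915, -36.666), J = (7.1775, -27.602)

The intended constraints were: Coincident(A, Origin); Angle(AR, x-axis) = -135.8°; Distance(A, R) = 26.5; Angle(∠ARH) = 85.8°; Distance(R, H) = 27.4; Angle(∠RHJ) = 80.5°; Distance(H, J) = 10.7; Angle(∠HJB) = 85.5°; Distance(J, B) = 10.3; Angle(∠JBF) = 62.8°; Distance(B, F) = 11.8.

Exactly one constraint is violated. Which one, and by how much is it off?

Distance(B, F) = 11.8 — off by 5.80.

A = (0.00, 0.00) ✓; AR at -135.8° ✓; |AR| = 26.50 ✓; ∠ARH = 85.80° ✓; |RH| = 27.40 ✓; ∠RHJ = 80.50° ✓; |HJ| = 10.70 ✓; ∠HJB = 85.50° ✓; |JB| = 10.30 ✓; ∠JBF = 62.80° ✓; |BF| = 6.000 ✗.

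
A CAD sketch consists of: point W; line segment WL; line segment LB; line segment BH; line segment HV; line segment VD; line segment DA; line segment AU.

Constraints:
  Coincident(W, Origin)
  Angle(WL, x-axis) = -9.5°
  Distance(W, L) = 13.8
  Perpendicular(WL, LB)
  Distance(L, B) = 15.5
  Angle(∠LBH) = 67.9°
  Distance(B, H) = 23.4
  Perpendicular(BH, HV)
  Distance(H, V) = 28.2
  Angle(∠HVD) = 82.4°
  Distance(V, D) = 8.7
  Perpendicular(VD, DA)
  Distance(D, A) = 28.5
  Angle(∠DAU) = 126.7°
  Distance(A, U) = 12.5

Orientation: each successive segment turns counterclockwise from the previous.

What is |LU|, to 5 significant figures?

32.047

VD ⟂ DA, so DA runs at 110.20°; with |DA| = 28.5, A = (-2.1919, 10.136). ∠DAU = 126.7° gives AU at 163.50° from the x-axis; with |AU| = 12.5, U = (-14.177, 13.686). Then |LU| = |U − L| = 32.047.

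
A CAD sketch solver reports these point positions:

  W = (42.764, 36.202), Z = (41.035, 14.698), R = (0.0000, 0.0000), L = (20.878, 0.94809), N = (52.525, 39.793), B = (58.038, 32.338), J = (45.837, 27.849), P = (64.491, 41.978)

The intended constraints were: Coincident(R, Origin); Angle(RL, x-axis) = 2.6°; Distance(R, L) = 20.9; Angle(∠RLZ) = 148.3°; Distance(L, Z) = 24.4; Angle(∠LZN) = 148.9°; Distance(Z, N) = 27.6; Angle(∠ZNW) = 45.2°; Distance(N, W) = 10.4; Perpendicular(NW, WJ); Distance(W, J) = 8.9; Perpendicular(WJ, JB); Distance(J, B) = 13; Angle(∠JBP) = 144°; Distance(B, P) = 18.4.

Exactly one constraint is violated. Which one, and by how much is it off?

Distance(B, P) = 18.4 — off by 6.80.

R = (0.00, 0.00) ✓; RL at 2.600° ✓; |RL| = 20.90 ✓; ∠RLZ = 148.3° ✓; |LZ| = 24.40 ✓; ∠LZN = 148.9° ✓; |ZN| = 27.60 ✓; ∠ZNW = 45.20° ✓; |NW| = 10.40 ✓; ∠(NW, WJ) = 90.00° ✓; |WJ| = 8.900 ✓; ∠(WJ, JB) = 90.00° ✓; |JB| = 13.00 ✓; ∠JBP = 144.0° ✓; |BP| = 11.60 ✗.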